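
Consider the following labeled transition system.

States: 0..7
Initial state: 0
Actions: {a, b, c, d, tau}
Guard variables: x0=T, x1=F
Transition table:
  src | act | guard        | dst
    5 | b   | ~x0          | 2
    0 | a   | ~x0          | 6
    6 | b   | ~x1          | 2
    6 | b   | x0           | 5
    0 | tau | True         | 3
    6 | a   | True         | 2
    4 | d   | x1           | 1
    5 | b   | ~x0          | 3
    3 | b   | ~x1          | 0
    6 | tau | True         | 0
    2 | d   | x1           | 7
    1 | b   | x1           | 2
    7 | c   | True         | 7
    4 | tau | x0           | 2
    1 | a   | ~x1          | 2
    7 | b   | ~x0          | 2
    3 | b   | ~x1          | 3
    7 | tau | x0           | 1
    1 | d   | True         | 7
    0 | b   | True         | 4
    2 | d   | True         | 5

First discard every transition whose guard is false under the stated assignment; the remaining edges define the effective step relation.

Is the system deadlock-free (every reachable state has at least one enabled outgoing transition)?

Reach set: {0,2,3,4,5}
  0: b→4  tau→3  [2 out]
  2: d→5  [1 out]
  3: b→0  b→3  [2 out]
  4: tau→2  [1 out]
  5: ∅  [no exit]
trace reaching 5: b·tau·d

Answer: DEADLOCK at state 5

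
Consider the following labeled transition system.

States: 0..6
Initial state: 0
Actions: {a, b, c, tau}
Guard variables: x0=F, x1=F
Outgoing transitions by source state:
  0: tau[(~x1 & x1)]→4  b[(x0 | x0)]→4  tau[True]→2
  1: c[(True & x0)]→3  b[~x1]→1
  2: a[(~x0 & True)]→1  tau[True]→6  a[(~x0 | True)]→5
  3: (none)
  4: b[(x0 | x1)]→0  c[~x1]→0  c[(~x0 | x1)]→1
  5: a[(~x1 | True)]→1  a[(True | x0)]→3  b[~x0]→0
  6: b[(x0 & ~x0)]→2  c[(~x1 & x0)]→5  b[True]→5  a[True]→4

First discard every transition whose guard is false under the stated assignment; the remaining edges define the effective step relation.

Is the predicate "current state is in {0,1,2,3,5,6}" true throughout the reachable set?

Answer: INVARIANT VIOLATED at state 4

Working:
Safe = {0,1,2,3,5,6}
Reach set: {0,1,2,3,4,5,6}
  0: ok
  1: ok
  2: ok
  3: ok
  4: outside
  5: ok
  6: ok
witness against invariant: tau·tau·a → 4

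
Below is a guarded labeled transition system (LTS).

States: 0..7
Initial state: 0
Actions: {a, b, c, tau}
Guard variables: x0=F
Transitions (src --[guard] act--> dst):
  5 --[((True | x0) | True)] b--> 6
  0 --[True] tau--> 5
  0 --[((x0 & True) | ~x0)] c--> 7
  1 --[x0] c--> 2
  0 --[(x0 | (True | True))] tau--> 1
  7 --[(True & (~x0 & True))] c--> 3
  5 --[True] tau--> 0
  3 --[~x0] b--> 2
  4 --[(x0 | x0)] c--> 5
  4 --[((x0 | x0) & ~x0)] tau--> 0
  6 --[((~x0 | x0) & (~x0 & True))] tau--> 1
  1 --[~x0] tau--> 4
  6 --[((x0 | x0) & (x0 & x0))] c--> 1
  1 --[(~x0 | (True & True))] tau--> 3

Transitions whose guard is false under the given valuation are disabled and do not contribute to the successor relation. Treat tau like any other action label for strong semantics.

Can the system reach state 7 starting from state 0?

10 transition(s) survive guard evaluation.
L0 = {0}
L1 = {1,5,7}  now seen {0,1,5,7}
L2 = {3,4,6}  now seen {0,1,3,4,5,6,7}
L3 = {2}  now seen {0,1,2,3,4,5,6,7}
Reachable = {0,1,2,3,4,5,6,7}
trace reaching 7: c

Answer: REACHABLE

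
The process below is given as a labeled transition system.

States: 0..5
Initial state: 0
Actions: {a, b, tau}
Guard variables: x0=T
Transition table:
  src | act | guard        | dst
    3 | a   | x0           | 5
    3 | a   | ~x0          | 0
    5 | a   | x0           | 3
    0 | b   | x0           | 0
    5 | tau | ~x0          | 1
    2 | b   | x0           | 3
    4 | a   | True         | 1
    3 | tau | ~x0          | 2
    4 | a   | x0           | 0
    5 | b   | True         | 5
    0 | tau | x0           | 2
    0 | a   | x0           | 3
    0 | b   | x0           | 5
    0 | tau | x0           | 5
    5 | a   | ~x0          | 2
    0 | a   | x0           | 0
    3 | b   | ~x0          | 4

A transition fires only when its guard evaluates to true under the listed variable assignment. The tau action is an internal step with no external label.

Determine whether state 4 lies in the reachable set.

Answer: UNREACHABLE

Working:
12 transition(s) survive guard evaluation.
L0 = {0}
L1 = {2,3,5}  now seen {0,2,3,5}
R = {0,2,3,5}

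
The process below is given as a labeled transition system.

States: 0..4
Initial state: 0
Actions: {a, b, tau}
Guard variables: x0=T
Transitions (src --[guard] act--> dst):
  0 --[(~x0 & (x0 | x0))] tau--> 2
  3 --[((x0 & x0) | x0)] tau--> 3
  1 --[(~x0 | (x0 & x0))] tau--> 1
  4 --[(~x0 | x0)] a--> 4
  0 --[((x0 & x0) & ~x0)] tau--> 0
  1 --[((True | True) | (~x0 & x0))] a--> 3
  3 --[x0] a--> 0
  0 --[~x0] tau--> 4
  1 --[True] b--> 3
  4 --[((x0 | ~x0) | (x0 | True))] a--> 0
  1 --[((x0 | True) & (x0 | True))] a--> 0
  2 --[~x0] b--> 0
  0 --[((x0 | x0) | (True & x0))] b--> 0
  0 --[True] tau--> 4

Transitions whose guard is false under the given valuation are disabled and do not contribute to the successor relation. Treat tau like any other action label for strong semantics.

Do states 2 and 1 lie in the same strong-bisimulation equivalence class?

Answer: NOT BISIMILAR

Analysis:
Compute ~ classes (split until stable):
  π0 = {{0,1,2,3,4}}
  π1 = {{0},{1},{2},{3},{4}}
5 equivalence class(es) (converged in 2)
class of 2: {2}; class of 1: {1}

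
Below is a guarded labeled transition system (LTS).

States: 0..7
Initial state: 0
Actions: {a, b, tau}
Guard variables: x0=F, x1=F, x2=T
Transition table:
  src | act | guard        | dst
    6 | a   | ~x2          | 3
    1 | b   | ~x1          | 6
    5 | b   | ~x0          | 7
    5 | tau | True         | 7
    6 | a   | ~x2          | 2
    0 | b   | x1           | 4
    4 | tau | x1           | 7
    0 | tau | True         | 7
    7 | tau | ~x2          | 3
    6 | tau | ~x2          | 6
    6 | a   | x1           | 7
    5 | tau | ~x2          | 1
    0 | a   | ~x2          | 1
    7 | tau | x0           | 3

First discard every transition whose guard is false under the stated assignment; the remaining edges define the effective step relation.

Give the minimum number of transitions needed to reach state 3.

Breadth-first toward 3:
  Layer 0: {0}
  Layer 1: {7}
3 never appears.

Answer: UNREACHABLE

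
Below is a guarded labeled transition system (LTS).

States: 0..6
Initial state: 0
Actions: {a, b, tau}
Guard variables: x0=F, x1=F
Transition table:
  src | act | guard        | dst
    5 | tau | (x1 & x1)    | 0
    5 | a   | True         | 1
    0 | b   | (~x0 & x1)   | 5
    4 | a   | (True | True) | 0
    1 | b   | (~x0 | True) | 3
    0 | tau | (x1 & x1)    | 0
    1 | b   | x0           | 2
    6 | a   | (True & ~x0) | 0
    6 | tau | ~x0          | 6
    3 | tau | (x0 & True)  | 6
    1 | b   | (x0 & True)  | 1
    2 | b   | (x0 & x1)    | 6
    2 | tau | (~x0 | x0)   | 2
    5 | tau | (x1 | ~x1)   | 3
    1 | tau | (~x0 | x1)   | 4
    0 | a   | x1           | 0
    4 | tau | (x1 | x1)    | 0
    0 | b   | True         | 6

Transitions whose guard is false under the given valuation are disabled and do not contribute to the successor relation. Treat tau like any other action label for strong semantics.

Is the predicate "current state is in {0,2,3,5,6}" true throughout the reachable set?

Inv-set: {0,2,3,5,6}
Reach set: {0,6}
  0: ✓
  6: ✓

Answer: INVARIANT HOLDS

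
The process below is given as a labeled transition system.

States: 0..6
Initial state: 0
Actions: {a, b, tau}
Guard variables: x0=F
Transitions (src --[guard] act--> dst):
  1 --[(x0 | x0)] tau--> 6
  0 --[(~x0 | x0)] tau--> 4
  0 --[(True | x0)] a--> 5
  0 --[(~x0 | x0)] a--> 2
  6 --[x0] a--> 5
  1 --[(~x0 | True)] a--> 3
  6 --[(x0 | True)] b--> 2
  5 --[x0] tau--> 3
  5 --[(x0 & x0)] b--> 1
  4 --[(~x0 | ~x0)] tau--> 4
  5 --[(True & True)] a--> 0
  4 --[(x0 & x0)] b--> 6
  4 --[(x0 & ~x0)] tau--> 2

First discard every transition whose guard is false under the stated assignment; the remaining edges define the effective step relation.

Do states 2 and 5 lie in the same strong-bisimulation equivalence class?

Bisimulation quotient by refinement:
  P[0] = {{0,1,2,3,4,5,6}}
  P[1] = {{0},{1,5},{2,3},{4},{6}}
  P[2] = {{0},{1},{2,3},{4},{5},{6}}
6 equivalence class(es) (converged in 3)
2∈{2,3}, 5∈{5}

Answer: NOT BISIMILAR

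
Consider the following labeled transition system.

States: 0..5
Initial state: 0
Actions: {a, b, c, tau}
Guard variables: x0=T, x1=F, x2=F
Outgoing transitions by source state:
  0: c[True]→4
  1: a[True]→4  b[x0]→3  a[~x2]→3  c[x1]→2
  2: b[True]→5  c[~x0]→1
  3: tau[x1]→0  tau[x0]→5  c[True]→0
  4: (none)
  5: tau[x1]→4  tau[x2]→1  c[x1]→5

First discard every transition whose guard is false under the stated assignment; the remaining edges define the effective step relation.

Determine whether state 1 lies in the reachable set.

7 transition(s) survive guard evaluation.
Layer 0: {0}
Layer 1: {4}  total {0,4}
R = {0,4}

Answer: UNREACHABLE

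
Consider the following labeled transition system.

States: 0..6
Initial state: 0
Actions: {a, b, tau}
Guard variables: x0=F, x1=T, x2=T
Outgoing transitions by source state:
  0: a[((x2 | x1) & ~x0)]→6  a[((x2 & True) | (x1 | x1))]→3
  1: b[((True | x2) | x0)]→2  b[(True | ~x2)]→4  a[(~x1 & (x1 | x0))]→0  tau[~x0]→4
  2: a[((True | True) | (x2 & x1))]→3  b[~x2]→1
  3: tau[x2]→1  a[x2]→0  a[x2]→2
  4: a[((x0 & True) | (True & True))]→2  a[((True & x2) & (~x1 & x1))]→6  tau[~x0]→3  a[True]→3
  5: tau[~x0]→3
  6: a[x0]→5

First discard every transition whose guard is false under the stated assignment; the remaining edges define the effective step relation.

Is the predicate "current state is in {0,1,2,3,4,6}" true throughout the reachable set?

Answer: INVARIANT HOLDS

Working:
Allowed set {0,1,2,3,4,6}
R = {0,1,2,3,4,6}
  0: ok
  1: ok
  2: ok
  3: ok
  4: ok
  6: ok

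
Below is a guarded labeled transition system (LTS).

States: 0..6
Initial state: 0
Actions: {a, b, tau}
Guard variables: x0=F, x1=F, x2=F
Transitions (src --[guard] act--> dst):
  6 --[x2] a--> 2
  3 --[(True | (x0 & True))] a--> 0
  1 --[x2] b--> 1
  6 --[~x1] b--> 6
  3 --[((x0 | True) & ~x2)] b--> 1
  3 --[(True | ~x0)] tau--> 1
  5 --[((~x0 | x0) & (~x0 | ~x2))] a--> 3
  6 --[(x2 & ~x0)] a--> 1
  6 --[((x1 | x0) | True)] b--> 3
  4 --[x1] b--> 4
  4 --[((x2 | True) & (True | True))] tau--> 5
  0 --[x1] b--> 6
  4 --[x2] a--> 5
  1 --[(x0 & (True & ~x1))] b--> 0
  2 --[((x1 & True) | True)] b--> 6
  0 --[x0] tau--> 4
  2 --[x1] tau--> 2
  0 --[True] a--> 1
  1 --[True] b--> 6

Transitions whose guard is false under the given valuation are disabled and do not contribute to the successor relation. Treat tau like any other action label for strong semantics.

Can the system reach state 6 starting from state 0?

10 transition(s) survive guard evaluation.
L0 = {0}
L1 = {1}  now seen {0,1}
L2 = {6}  now seen {0,1,6}
L3 = {3}  now seen {0,1,3,6}
Reachable = {0,1,3,6}
Path to 6: a·b

Answer: REACHABLE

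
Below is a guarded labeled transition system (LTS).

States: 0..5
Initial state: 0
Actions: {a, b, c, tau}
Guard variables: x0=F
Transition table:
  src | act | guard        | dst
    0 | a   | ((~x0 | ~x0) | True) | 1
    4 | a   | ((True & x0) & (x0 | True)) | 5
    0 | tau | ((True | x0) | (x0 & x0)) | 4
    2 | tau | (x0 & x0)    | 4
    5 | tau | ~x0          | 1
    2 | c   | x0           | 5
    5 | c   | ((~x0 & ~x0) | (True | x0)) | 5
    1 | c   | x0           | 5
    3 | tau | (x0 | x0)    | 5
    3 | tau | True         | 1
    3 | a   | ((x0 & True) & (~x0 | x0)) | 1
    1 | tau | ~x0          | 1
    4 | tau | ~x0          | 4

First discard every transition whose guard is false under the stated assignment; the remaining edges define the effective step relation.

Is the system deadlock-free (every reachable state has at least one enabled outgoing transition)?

Reach set: {0,1,4}
  0: a→1  tau→4  [deg 2]
  1: tau→1  [deg 1]
  4: tau→4  [deg 1]

Answer: DEADLOCK-FREE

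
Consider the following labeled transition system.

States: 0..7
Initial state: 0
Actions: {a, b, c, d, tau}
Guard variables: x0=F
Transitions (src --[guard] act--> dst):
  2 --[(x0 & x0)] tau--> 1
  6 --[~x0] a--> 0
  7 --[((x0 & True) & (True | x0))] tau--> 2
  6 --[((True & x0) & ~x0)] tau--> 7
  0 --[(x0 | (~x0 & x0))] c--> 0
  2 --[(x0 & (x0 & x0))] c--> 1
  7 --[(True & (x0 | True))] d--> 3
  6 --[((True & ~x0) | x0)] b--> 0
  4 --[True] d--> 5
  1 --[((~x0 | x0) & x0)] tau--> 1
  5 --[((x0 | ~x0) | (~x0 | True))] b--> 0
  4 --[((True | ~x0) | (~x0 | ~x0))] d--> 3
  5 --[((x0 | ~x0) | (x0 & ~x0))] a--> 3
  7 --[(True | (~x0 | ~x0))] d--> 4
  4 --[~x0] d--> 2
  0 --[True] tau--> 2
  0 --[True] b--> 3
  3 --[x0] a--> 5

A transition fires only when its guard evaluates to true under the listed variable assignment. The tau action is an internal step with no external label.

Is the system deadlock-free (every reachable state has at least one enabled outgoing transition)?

Reach set: {0,2,3}
  0: b→3  tau→2  [deg 2]
  2: ∅  [STUCK]
  3: ∅  [STUCK]
witness 2: tau

Answer: DEADLOCK at state 2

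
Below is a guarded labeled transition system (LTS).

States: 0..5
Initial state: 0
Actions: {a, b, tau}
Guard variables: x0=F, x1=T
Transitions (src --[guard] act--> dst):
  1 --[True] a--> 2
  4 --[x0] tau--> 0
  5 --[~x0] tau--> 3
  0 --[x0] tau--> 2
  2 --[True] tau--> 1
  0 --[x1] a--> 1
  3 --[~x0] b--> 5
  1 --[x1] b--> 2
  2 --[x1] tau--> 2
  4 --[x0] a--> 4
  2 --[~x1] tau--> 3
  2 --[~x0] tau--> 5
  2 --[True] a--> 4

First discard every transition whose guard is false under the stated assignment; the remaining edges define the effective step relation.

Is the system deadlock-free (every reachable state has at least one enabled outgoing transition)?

Answer: DEADLOCK at state 4

Trace:
Reachable = {0,1,2,3,4,5}
  0: a→1  [1 out]
  1: a→2  b→2  [2 out]
  2: a→4  tau→1  tau→2  tau→5  [4 out]
  3: b→5  [1 out]
  4: ∅  [no exit]
  5: tau→3  [1 out]
witness 4: a·a·a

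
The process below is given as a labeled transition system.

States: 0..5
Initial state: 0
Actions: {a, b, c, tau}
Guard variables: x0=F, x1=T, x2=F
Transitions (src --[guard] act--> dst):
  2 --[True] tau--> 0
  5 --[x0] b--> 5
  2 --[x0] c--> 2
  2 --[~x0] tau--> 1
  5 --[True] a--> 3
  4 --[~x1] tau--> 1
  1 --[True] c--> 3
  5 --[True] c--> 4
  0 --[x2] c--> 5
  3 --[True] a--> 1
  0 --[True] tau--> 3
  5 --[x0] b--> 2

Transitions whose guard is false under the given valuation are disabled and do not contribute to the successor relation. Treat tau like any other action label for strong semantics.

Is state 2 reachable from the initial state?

After dropping false guards: 7 live edges.
Layer 0: {0}
Layer 1: {3}  cumulative {0,3}
Layer 2: {1}  cumulative {0,1,3}
R = {0,1,3}

Answer: UNREACHABLE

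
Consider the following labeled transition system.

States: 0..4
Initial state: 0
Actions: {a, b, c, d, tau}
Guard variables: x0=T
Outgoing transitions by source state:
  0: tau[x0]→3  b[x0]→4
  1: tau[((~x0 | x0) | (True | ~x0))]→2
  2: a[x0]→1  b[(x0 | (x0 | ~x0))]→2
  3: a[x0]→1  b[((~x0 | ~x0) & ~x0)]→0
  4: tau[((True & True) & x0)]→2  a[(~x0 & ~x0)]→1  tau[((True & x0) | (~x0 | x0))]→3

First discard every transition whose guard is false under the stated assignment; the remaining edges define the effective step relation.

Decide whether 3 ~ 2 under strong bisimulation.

Bisimulation quotient by refinement:
  P[0] = {{0,1,2,3,4}}
  P[1] = {{0},{1,4},{2},{3}}
  P[2] = {{0},{1},{2},{3},{4}}
Fixed point at round 3; 5 class(es).
class of 3: {3}; class of 2: {2}

Answer: NOT BISIMILAR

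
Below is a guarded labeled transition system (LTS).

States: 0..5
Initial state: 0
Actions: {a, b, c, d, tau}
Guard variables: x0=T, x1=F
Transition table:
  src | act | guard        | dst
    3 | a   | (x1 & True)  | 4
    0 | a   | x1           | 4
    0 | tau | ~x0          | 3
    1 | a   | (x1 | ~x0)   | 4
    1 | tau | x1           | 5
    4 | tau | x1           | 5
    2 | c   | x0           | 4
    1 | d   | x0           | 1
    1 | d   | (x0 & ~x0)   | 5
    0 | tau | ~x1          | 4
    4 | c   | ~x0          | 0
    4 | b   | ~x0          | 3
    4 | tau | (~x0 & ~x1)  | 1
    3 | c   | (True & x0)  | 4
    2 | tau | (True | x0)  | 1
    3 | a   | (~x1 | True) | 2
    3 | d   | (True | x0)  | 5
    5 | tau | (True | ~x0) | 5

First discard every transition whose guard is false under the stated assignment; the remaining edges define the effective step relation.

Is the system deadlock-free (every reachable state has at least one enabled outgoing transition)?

Answer: DEADLOCK at state 4

Trace:
Reach set: {0,4}
  0: tau→4  [deg 1]
  4: ∅  [STUCK]
Path to 4: tau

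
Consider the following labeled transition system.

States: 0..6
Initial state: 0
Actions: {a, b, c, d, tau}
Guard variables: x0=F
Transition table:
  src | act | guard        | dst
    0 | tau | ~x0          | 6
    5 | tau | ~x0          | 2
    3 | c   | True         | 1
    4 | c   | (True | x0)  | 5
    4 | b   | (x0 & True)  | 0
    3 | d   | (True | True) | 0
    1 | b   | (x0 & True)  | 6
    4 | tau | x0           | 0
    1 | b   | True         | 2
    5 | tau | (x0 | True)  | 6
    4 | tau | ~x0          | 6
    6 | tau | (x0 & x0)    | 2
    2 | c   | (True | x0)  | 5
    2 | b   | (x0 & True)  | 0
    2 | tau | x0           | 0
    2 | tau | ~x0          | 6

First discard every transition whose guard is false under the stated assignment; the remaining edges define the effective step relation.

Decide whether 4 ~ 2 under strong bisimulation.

Answer: BISIMILAR

Working:
Compute ~ classes (split until stable):
  P[0] = {{0,1,2,3,4,5,6}}
  P[1] = {{0,5},{1},{2,4},{3},{6}}
  P[2] = {{0},{1},{2,4},{3},{5},{6}}
stable after 3 split(s): 6 block(s)
class of 4: {2,4}; class of 2: {2,4}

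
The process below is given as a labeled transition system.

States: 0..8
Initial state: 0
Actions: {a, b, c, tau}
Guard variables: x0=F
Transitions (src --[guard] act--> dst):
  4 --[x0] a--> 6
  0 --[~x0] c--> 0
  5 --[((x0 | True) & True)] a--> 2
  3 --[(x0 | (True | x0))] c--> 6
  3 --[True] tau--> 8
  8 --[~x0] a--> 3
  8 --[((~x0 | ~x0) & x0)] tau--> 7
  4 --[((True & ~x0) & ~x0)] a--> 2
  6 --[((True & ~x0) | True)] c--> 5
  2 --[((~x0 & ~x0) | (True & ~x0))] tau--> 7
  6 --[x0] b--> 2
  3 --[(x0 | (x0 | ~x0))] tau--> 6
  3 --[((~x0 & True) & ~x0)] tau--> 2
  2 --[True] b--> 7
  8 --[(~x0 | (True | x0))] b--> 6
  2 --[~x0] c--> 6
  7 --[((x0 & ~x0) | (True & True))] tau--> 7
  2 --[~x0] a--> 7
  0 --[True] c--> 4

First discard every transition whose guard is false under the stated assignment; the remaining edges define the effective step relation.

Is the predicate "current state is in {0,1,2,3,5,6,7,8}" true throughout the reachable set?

Inv-set: {0,1,2,3,5,6,7,8}
Reachable = {0,2,4,5,6,7}
  0: safe
  2: safe
  4: ✗ unsafe
  5: safe
  6: safe
  7: safe
witness against invariant: c → 4

Answer: INVARIANT VIOLATED at state 4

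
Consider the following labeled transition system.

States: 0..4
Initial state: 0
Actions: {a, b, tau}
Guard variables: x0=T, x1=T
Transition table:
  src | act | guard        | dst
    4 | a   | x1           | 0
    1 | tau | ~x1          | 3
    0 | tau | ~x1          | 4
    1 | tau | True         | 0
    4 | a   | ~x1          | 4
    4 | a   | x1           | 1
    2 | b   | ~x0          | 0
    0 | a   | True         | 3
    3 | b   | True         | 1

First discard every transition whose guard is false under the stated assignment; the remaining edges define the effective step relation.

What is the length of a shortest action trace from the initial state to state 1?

Layered search for 1:
  Layer 0: {0}
  Layer 1: {3}
  Layer 2: {1}
first hit 1 at d=2 via a·b

Answer: 2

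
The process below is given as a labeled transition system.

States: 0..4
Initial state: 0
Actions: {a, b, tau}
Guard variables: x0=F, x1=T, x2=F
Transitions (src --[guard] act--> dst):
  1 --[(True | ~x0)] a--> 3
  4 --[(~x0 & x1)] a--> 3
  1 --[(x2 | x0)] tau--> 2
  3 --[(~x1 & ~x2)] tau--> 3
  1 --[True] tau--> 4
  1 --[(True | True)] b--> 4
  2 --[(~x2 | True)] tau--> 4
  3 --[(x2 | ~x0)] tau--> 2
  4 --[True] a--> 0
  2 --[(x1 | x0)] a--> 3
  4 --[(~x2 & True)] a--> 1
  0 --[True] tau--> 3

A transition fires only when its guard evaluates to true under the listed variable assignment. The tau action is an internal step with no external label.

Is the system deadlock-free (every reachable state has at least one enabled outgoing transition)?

R = {0,1,2,3,4}
  0: tau→3  [deg 1]
  1: a→3  b→4  tau→4  [deg 3]
  2: a→3  tau→4  [deg 2]
  3: tau→2  [deg 1]
  4: a→0  a→1  a→3  [deg 3]

Answer: DEADLOCK-FREE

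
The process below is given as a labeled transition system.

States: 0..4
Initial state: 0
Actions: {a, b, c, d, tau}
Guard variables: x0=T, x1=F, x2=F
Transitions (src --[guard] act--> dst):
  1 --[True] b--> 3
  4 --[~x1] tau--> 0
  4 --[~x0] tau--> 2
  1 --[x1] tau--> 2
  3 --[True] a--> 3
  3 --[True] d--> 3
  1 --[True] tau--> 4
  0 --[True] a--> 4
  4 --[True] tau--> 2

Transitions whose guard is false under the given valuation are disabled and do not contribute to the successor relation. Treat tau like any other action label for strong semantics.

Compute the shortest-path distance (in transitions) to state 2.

Answer: 2

Working:
Layered search for 2:
  Layer 0: {0}
  Layer 1: {4}
  Layer 2: {2}
depth(2)=2, e.g. a·tau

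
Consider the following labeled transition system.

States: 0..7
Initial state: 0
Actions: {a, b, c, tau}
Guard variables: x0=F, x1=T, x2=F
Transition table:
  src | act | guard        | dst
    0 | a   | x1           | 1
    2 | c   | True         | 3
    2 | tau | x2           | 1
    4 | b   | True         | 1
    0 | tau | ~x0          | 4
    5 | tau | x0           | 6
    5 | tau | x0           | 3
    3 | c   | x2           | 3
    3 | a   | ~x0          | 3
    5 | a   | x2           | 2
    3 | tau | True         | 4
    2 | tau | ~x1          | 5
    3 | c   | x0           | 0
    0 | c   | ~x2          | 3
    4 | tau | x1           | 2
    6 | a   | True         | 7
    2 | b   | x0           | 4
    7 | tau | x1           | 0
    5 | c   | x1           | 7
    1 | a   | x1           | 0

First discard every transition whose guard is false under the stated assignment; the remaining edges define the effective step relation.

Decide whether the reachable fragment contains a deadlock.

Reach set: {0,1,2,3,4}
  0: a→1  c→3  tau→4  [3 exit(s)]
  1: a→0  [1 exit(s)]
  2: c→3  [1 exit(s)]
  3: a→3  tau→4  [2 exit(s)]
  4: b→1  tau→2  [2 exit(s)]

Answer: DEADLOCK-FREE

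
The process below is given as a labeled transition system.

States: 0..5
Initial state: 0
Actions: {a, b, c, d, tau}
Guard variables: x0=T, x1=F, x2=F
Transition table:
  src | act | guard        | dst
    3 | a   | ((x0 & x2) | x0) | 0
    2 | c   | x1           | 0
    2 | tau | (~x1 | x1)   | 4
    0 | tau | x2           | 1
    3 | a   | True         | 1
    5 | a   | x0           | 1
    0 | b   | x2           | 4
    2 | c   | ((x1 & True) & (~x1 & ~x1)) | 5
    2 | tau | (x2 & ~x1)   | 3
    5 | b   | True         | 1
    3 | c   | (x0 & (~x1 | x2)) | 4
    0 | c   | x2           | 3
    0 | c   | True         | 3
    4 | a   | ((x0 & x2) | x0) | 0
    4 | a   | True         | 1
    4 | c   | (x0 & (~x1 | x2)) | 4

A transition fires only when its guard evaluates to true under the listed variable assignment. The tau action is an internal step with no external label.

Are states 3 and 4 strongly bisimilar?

Refine partition for ~:
  P[0] = {{0,1,2,3,4,5}}
  P[1] = {{0},{1},{2},{3,4},{5}}
Fixed point at round 2; 5 class(es).
3∈{3,4}, 4∈{3,4}

Answer: BISIMILAR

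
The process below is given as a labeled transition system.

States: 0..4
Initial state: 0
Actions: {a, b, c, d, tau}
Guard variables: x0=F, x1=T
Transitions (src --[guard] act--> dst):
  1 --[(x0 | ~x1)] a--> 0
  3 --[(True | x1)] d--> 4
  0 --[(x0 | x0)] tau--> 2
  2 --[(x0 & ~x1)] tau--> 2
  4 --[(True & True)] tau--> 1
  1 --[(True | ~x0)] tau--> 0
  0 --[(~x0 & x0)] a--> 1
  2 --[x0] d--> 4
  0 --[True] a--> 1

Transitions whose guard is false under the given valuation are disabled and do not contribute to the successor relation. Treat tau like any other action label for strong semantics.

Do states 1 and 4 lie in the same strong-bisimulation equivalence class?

Bisimulation quotient by refinement:
  round 0: {{0,1,2,3,4}}
  round 1: {{0},{1,4},{2},{3}}
  round 2: {{0},{1},{2},{3},{4}}
5 equivalence class(es) (converged in 3)
1∈{1}, 4∈{4}

Answer: NOT BISIMILAR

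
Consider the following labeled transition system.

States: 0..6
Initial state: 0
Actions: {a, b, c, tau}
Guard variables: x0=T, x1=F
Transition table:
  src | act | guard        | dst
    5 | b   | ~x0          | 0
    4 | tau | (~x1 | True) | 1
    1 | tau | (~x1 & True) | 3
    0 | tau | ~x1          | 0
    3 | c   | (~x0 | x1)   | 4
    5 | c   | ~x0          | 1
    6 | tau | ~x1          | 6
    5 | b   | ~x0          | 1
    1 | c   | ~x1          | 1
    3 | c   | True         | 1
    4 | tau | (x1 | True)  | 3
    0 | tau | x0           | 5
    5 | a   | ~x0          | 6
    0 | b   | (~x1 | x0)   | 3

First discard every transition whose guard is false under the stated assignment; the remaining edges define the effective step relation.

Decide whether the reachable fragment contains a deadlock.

Reachable = {0,1,3,5}
  0: b→3  tau→0  tau→5  [3 exit(s)]
  1: c→1  tau→3  [2 exit(s)]
  3: c→1  [1 exit(s)]
  5: ∅  [deadlock]
Path to 5: tau

Answer: DEADLOCK at state 5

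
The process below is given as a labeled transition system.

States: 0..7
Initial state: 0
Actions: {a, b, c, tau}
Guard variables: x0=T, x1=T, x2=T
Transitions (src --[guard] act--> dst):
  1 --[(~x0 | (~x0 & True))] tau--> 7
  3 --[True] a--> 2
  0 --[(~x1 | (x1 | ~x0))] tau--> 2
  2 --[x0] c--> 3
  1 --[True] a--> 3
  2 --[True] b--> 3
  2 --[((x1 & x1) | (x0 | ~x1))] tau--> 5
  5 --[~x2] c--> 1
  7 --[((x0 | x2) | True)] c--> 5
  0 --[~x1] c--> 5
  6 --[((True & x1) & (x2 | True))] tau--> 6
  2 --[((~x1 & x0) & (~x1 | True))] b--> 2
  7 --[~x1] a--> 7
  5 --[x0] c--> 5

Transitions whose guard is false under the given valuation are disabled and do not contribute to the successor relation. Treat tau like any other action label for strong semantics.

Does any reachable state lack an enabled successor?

R = {0,2,3,5}
  0: tau→2  [1 out]
  2: b→3  c→3  tau→5  [3 out]
  3: a→2  [1 out]
  5: c→5  [1 out]

Answer: DEADLOCK-FREE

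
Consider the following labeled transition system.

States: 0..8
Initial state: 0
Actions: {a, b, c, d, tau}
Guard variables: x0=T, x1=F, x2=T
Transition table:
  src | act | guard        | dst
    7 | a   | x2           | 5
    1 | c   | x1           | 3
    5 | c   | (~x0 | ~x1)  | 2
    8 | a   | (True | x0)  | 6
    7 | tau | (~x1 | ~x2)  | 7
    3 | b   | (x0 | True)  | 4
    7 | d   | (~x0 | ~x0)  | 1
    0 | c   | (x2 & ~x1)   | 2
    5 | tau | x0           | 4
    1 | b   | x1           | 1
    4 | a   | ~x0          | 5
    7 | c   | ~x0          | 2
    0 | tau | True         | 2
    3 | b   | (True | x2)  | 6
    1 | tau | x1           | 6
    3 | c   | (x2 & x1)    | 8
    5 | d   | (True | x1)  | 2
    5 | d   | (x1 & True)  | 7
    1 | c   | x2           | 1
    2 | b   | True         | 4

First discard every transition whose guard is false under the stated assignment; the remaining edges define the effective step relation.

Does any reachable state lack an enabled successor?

Answer: DEADLOCK at state 4

Trace:
Reachable = {0,2,4}
  0: c→2  tau→2  [2 exit(s)]
  2: b→4  [1 exit(s)]
  4: ∅  [deadlock]
witness 4: c·b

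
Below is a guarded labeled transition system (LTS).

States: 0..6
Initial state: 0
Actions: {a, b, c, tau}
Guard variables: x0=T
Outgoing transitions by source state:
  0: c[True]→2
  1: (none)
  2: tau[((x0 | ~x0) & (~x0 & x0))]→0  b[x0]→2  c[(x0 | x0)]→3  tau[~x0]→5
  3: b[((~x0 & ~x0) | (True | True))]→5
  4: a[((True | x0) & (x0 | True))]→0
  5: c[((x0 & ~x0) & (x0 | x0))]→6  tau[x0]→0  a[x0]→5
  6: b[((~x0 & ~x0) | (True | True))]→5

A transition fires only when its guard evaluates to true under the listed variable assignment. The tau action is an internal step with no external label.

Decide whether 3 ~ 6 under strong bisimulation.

Answer: BISIMILAR

Analysis:
Bisimulation quotient by refinement:
  π0 = {{0,1,2,3,4,5,6}}
  π1 = {{0},{1},{2},{3,6},{4},{5}}
Fixed point at round 2; 6 class(es).
class of 3: {3,6}; class of 6: {3,6}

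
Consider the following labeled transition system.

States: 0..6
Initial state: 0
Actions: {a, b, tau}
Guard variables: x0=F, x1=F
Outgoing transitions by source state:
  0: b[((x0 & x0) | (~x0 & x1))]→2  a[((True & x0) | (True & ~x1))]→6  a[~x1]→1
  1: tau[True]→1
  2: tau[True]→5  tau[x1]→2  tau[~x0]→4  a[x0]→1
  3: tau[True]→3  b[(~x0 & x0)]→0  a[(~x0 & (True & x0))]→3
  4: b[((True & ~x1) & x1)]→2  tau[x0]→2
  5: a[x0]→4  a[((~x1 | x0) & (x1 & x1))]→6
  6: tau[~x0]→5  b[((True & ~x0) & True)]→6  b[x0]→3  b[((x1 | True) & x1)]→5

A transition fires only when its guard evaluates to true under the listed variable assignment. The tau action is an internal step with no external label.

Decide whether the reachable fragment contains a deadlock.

Answer: DEADLOCK at state 5

Analysis:
Reach set: {0,1,5,6}
  0: a→1  a→6  [2 exit(s)]
  1: tau→1  [1 exit(s)]
  5: ∅  [deadlock]
  6: b→6  tau→5  [2 exit(s)]
witness 5: a·tau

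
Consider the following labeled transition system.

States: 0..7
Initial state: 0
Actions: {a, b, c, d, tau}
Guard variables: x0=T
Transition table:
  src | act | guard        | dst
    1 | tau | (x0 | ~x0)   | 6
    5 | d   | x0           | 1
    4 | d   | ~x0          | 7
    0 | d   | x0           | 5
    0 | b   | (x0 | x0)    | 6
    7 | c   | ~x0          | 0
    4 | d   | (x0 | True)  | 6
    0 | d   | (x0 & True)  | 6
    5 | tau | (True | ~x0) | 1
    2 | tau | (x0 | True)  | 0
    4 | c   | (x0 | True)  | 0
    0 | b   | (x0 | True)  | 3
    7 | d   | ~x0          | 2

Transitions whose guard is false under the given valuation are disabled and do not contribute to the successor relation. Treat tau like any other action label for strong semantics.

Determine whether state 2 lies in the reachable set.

Answer: UNREACHABLE

Trace:
10 transition(s) survive guard evaluation.
Layer 0: {0}
Layer 1: {3,5,6}  total {0,3,5,6}
Layer 2: {1}  total {0,1,3,5,6}
Reach set: {0,1,3,5,6}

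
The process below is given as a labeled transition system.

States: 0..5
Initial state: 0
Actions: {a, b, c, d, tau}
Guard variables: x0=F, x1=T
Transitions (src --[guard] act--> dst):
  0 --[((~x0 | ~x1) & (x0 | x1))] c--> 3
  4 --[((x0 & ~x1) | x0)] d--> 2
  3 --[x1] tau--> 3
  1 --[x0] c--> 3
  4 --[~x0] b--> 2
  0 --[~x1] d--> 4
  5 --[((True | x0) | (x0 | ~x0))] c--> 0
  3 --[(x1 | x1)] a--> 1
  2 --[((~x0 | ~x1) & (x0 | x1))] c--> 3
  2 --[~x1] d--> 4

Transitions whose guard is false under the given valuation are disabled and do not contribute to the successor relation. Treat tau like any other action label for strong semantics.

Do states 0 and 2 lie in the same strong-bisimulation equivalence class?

Refine partition for ~:
  round 0: {{0,1,2,3,4,5}}
  round 1: {{0,2,5},{1},{3},{4}}
  round 2: {{0,2},{1},{3},{4},{5}}
stable after 3 split(s): 5 block(s)
[0]={0,2}  [2]={0,2}

Answer: BISIMILAR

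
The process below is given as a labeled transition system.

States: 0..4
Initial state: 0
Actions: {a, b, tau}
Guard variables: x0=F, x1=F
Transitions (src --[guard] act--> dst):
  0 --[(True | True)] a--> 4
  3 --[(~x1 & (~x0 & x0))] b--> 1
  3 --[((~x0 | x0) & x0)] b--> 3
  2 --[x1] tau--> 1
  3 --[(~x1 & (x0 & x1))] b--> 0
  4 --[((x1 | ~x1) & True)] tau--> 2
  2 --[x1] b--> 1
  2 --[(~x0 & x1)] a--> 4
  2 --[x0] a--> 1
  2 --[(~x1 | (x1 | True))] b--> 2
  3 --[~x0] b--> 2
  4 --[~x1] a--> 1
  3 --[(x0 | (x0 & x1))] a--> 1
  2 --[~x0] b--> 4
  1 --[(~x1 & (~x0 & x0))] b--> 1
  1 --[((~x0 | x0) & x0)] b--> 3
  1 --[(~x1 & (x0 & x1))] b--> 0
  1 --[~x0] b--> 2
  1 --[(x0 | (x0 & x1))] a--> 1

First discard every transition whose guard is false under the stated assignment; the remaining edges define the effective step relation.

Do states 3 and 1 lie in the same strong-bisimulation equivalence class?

Answer: BISIMILAR

Analysis:
Refine partition for ~:
  round 0: {{0,1,2,3,4}}
  round 1: {{0},{1,2,3},{4}}
  round 2: {{0},{1,3},{2},{4}}
Fixed point at round 3; 4 class(es).
[3]={1,3}  [1]={1,3}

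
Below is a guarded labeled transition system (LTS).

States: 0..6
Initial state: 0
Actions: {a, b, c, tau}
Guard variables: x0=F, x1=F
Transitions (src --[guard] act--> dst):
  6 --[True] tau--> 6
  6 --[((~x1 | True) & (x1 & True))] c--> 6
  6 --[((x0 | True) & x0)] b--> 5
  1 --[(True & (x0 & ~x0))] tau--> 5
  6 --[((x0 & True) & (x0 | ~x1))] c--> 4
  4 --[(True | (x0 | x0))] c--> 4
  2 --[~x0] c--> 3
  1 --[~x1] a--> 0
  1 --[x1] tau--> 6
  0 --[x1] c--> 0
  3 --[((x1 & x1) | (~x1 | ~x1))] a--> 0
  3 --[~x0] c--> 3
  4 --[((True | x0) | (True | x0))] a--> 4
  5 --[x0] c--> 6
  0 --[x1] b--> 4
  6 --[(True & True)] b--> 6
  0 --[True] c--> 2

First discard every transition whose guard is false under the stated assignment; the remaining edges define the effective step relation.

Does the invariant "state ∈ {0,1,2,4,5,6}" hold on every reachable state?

Safe = {0,1,2,4,5,6}
Reach set: {0,2,3}
  0: ok
  2: ok
  3: VIOLATES
witness against invariant: c·c → 3

Answer: INVARIANT VIOLATED at state 3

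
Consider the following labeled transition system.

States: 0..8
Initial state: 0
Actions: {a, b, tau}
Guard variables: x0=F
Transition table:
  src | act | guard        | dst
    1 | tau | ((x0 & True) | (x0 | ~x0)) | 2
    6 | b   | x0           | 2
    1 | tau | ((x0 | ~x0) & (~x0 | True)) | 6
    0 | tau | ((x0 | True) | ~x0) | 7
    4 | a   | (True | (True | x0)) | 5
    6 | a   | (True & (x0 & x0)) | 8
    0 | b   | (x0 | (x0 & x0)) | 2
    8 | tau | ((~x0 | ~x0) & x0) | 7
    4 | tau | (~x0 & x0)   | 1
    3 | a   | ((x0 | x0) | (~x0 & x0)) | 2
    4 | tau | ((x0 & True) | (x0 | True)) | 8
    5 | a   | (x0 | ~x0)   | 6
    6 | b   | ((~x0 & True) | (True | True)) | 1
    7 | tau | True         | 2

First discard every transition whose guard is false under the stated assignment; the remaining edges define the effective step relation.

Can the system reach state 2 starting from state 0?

After dropping false guards: 8 live edges.
depth 0: {0}
depth 1: {7}  now seen {0,7}
depth 2: {2}  now seen {0,2,7}
Reach set: {0,2,7}
trace reaching 2: tau·tau

Answer: REACHABLE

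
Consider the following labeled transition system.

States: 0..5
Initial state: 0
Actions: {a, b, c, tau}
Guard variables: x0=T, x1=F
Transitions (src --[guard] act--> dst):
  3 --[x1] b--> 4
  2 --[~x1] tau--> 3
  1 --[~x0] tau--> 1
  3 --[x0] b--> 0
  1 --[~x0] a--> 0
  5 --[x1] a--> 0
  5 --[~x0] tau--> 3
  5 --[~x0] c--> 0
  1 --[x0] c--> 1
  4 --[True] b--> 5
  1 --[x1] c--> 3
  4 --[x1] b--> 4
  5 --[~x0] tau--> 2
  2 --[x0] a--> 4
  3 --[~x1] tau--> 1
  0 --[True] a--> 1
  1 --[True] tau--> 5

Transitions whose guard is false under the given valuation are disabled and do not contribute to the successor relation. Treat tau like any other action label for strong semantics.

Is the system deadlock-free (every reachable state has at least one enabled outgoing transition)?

Answer: DEADLOCK at state 5

Working:
Reachable = {0,1,5}
  0: a→1  [1 out]
  1: c→1  tau→5  [2 out]
  5: ∅  [no exit]
trace reaching 5: a·tau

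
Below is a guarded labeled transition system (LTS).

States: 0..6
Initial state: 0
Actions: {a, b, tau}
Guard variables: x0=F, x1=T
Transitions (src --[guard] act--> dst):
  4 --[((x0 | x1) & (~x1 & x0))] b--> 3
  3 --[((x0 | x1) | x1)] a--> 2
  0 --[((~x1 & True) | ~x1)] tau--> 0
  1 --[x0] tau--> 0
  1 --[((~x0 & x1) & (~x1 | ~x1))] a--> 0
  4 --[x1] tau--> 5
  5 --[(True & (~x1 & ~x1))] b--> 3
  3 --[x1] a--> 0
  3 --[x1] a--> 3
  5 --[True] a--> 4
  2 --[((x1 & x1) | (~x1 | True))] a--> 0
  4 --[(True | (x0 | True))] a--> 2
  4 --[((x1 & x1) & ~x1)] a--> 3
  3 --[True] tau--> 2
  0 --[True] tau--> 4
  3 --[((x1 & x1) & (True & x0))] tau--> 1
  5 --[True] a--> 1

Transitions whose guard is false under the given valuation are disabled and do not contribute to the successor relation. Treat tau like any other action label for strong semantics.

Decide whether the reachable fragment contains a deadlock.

Answer: DEADLOCK at state 1

Trace:
R = {0,1,2,4,5}
  0: tau→4  [1 exit(s)]
  1: ∅  [STUCK]
  2: a→0  [1 exit(s)]
  4: a→2  tau→5  [2 exit(s)]
  5: a→1  a→4  [2 exit(s)]
trace reaching 1: tau·tau·a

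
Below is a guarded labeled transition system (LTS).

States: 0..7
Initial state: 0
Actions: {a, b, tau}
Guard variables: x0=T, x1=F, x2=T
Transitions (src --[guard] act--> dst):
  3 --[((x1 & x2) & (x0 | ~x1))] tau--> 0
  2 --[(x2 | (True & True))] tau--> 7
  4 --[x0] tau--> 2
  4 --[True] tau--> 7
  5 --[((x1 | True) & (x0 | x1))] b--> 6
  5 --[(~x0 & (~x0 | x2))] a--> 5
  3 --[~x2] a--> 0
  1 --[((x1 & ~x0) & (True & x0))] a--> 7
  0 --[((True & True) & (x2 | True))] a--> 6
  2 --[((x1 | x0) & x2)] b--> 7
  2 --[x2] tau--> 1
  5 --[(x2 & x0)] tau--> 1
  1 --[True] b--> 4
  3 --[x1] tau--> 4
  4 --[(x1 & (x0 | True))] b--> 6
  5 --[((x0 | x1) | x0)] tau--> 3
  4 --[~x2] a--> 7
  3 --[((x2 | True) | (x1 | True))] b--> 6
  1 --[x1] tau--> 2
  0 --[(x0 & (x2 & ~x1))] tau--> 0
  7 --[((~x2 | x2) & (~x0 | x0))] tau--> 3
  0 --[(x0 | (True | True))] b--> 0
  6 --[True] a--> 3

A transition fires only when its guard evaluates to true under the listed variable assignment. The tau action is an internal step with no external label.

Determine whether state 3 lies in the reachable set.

15 transition(s) survive guard evaluation.
Layer 0: {0}
Layer 1: {6}  cumulative {0,6}
Layer 2: {3}  cumulative {0,3,6}
Reachable = {0,3,6}
witness 3: a·a

Answer: REACHABLE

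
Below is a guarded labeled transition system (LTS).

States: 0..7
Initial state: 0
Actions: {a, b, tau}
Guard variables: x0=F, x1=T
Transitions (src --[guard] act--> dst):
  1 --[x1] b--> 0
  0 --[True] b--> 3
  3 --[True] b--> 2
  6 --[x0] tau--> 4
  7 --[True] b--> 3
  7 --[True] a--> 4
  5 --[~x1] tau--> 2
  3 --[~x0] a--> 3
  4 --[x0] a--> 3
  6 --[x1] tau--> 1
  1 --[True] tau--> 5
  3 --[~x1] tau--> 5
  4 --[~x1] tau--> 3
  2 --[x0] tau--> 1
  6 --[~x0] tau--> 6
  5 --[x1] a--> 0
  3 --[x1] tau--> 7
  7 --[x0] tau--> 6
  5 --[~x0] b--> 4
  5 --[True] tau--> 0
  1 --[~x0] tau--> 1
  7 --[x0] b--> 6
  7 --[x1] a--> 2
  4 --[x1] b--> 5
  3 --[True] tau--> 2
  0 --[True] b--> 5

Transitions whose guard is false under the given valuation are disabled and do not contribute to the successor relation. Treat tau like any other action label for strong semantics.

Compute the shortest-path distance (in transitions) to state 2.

Answer: 2

Analysis:
Layered search for 2:
  depth 0: {0}
  depth 1: {3,5}
  depth 2: {2,4,7}
first hit 2 at d=2 via b·b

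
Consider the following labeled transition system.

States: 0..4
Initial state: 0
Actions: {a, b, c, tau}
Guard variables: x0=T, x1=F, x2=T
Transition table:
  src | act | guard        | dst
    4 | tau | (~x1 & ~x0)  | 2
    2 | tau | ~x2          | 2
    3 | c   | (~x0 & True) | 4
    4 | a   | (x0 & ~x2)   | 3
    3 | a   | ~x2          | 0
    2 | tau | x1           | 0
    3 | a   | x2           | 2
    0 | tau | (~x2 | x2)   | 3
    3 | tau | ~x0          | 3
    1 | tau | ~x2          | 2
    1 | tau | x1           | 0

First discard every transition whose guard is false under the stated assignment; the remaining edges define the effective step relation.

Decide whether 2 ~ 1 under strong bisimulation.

Answer: BISIMILAR

Working:
Compute ~ classes (split until stable):
  P[0] = {{0,1,2,3,4}}
  P[1] = {{0},{1,2,4},{3}}
3 equivalence class(es) (converged in 2)
[2]={1,2,4}  [1]={1,2,4}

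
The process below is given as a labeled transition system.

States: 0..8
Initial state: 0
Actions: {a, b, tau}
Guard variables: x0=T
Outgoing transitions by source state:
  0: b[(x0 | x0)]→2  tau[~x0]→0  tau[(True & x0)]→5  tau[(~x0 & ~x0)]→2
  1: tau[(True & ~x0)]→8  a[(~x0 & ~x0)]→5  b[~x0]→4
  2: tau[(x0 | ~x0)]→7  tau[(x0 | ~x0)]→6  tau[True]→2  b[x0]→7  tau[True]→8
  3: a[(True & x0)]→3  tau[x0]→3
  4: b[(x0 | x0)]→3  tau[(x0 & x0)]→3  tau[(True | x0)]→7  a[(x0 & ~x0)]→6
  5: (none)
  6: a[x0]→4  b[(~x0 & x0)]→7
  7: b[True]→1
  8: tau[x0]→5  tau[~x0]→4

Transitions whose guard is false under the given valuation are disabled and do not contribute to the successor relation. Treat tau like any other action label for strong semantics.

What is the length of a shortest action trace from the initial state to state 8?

Answer: 2

Trace:
Breadth-first toward 8:
  Layer 0: {0}
  Layer 1: {2,5}
  Layer 2: {6,7,8}
first hit 8 at d=2 via b·tau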